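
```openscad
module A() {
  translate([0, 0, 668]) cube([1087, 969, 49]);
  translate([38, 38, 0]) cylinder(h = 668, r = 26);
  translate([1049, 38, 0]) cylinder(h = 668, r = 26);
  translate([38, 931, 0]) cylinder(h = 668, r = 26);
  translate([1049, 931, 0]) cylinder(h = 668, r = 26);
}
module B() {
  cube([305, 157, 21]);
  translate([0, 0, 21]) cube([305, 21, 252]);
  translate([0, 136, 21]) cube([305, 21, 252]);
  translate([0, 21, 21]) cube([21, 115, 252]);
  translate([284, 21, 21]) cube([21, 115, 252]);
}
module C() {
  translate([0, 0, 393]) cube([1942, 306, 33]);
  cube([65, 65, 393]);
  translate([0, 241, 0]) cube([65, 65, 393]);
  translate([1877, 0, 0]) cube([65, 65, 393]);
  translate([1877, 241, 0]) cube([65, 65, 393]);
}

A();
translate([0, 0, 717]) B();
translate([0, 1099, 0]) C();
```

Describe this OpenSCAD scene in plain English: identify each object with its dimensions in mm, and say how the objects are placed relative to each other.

A is a rectangular dining table. The top is 1087×969×49 mm with its upper surface at z = 717 mm. It stands on four round legs of 52 mm diameter, each leg's bounding box inset 12 mm from the nearest pair of top edges, running from the floor to the underside of the top.

B is an open storage box with external size 305×157×273 mm and wall thickness 21 mm (the base is also 21 mm thick). The base covers the whole footprint; the four walls stand on the base, with the y-facing walls full-width and the x-facing walls fitting between their inner faces.

C is a long wooden bench with a 1942 mm (x) × 306 mm (y) seat, 33 mm thick, its top surface 426 mm above the floor. Four 65 mm square legs at the seat corners, flush with the edges, run from z = 0 to the seat underside.

The open box is on top of the table. The bench is on the floor beside the table on its +y side.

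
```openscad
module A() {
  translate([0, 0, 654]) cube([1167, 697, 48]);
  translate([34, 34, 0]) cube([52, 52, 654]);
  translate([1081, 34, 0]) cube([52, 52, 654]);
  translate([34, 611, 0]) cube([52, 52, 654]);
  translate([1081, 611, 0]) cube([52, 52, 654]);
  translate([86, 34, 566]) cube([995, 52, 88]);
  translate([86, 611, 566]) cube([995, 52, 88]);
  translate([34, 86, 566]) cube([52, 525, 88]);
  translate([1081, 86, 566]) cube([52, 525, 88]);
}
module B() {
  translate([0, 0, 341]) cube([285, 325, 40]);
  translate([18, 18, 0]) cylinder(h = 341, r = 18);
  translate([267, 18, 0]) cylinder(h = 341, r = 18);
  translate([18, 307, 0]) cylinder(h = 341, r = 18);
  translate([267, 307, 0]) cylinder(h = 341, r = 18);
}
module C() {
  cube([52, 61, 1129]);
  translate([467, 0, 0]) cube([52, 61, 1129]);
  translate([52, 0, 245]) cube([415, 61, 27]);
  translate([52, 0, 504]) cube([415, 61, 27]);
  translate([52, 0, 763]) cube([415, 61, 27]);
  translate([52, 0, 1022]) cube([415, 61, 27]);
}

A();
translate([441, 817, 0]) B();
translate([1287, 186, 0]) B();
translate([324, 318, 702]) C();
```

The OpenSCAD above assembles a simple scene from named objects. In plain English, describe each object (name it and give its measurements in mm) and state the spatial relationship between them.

A is a table: top 1167 mm (x) × 697 mm (y), 48 mm thick, upper face at z = 702 mm, on four 52×52 mm square legs, each inset 34 mm from the nearest pair of top edges, running from z = 0 to the bottom of the top. Four apron rails, 52 mm thick and 88 mm tall, run between adjacent legs with their top edges flush with the underside of the top and their outer faces flush with the legs' outer faces.

B is a four-legged stool. The seat is a 285×325×40 mm slab whose top surface is at z = 381 mm; four round legs, each 36 mm in diameter, run from the floor (z = 0) to the underside of the seat, each leg's axis is inset half a diameter from the nearest pair of seat edges (so the leg's bounding box is flush with the corner).

C is a straight ladder. Two 52×61 mm vertical rails, 1129 mm tall, stand 519 mm apart (outside-to-outside) with their front faces coplanar on the −y side. 4 rungs, each 61 mm deep and 27 mm tall, span between the inner faces of the rails, front faces flush with the rails. The lowest rung's underside is at z = 245 mm and rungs are spaced 259 mm apart (underside to underside).

Two stools sit around the table at the +y, +x sides. The ladder is on top of the table, centred.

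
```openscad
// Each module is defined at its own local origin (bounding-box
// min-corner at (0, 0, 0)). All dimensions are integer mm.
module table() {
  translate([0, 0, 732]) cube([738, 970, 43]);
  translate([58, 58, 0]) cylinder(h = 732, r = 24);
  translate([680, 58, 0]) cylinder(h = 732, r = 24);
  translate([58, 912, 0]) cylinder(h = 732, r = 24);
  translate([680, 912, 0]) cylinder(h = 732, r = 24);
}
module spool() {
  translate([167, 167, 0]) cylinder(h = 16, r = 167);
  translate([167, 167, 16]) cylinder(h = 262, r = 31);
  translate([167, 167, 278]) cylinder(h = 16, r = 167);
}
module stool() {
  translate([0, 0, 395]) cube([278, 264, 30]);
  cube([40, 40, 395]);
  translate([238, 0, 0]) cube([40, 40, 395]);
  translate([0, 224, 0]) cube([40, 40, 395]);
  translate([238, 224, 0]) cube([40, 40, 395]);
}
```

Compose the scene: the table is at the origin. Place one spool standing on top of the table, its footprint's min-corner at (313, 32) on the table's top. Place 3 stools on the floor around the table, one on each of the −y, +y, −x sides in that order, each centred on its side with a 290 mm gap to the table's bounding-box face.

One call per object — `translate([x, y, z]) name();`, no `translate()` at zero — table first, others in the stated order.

table();
translate([313, 32, 775]) spool();
translate([230, -554, 0]) stool();
translate([230, 1260, 0]) stool();
translate([-568, 353, 0]) stool();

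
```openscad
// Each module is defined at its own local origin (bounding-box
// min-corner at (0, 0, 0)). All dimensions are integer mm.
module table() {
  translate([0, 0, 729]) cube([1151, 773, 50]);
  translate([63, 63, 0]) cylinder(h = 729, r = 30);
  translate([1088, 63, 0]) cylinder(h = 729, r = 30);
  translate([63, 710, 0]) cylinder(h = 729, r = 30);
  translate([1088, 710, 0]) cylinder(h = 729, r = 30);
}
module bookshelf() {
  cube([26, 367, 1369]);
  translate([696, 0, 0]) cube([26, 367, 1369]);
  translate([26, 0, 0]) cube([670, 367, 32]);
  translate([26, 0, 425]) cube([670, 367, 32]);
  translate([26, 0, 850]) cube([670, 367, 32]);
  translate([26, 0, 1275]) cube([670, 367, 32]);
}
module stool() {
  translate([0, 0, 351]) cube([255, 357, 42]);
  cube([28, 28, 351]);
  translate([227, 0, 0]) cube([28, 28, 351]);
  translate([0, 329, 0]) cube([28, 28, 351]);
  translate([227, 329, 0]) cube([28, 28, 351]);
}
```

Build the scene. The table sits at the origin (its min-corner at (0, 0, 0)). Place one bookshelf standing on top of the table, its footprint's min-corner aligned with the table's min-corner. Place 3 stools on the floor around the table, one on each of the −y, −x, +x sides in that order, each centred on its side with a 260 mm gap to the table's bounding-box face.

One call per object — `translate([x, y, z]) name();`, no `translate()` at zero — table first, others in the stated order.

table();
translate([0, 0, 779]) bookshelf();
translate([448, -617, 0]) stool();
translate([-515, 208, 0]) stool();
translate([1411, 208, 0]) stool();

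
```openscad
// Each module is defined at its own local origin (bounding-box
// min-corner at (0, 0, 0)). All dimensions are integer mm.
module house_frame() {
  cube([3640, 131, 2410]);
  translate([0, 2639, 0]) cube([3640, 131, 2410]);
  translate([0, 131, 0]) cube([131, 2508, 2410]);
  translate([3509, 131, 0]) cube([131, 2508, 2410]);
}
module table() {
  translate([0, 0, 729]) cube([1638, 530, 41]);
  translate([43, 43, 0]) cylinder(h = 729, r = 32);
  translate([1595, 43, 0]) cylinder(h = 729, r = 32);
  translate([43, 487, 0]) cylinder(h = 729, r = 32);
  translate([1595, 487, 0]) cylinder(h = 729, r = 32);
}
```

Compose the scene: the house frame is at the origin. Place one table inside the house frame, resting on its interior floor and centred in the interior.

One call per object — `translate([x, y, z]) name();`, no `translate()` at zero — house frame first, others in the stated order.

house_frame();
translate([1001, 1120, 0]) table();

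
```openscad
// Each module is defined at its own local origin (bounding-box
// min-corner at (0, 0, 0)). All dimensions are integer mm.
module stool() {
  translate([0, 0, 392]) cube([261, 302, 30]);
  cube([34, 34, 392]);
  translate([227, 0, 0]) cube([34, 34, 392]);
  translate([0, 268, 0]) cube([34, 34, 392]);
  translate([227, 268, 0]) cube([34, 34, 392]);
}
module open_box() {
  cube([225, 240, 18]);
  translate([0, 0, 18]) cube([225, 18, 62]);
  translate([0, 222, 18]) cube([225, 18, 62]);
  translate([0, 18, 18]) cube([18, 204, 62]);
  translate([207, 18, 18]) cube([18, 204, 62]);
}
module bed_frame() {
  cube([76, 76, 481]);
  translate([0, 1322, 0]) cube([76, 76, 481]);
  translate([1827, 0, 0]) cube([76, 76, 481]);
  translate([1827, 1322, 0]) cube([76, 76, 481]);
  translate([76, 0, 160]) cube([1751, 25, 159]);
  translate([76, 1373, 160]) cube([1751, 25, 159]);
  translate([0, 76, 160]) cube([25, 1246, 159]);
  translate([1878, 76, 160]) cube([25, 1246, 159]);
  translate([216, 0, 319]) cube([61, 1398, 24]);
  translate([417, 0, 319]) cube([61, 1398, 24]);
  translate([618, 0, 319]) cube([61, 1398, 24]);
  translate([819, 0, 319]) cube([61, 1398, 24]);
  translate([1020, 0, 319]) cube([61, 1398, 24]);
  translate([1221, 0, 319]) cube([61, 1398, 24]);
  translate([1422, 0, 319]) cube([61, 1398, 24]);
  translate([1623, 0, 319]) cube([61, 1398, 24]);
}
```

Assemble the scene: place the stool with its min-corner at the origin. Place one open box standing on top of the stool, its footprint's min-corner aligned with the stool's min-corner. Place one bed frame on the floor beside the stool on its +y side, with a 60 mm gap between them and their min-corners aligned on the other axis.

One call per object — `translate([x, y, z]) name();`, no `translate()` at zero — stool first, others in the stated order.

stool();
translate([0, 0, 422]) open_box();
translate([0, 362, 0]) bed_frame();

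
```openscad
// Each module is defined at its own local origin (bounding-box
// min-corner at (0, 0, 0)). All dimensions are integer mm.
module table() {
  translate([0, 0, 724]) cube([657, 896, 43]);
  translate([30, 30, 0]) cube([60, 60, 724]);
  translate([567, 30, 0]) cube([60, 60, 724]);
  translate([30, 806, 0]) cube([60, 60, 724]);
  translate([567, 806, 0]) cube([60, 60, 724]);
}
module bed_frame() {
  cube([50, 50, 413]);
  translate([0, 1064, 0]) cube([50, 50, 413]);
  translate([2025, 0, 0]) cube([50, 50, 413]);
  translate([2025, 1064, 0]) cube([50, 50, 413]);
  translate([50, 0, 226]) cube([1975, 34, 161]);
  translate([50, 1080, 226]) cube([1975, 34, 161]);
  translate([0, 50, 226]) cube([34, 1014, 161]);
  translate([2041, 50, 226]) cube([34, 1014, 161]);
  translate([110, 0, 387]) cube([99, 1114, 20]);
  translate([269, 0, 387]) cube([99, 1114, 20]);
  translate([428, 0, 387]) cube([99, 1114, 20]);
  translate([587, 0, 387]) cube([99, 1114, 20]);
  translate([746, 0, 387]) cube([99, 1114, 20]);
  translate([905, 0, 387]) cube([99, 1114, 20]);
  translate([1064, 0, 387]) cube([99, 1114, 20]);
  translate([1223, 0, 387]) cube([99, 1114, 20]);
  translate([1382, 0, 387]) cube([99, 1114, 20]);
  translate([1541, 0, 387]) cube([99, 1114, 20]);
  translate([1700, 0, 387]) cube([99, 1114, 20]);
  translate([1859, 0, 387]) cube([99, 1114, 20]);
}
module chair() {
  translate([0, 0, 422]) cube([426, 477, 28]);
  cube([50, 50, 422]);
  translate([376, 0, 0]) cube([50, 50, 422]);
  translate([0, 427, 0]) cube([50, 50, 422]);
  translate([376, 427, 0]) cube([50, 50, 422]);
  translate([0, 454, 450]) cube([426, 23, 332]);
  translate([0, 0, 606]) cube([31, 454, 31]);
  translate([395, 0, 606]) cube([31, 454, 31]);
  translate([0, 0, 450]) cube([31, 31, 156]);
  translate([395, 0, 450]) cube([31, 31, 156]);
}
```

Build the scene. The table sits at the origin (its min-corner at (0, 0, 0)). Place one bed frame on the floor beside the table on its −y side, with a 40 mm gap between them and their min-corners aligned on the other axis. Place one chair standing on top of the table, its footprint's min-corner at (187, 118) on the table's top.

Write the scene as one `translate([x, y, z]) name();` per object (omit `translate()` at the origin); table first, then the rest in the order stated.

table();
translate([0, -1154, 0]) bed_frame();
translate([187, 118, 767]) chair();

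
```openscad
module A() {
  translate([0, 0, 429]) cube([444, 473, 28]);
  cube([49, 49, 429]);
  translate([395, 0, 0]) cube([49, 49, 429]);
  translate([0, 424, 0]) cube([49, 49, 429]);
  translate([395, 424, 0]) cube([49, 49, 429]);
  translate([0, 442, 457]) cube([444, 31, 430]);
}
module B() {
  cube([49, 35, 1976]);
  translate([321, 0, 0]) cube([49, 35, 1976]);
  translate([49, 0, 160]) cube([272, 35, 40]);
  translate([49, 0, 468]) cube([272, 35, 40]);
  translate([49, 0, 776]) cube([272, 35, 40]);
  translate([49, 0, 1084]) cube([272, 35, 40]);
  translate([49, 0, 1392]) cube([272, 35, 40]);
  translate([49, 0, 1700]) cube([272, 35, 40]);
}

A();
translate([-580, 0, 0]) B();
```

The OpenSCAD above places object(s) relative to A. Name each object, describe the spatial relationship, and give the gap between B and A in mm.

The ladder's nearest face is 210 mm from the chair's −x face.

A is a chair. B is a ladder. The ladder is on the floor beside the chair on its −x side. The gap between the ladder and the chair is 210 mm.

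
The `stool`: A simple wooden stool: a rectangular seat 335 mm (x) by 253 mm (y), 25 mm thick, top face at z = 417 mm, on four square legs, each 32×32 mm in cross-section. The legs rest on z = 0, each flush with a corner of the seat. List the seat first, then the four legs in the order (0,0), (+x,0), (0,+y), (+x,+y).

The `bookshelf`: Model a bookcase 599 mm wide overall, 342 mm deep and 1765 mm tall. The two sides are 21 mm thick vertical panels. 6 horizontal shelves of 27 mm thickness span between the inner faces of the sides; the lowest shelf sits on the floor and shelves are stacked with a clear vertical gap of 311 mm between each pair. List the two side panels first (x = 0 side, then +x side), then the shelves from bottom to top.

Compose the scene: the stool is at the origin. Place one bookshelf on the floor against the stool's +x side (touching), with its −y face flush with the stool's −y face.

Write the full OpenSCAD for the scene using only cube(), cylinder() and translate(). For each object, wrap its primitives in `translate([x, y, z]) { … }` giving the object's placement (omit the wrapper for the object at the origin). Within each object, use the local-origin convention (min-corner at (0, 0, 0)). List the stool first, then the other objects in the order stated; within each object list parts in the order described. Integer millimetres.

translate([0, 0, 392]) cube([335, 253, 25]);
cube([32, 32, 392]);
translate([303, 0, 0]) cube([32, 32, 392]);
translate([0, 221, 0]) cube([32, 32, 392]);
translate([303, 221, 0]) cube([32, 32, 392]);
translate([335, 0, 0]) {
  cube([21, 342, 1765]);
  translate([578, 0, 0]) cube([21, 342, 1765]);
  translate([21, 0, 0]) cube([557, 342, 27]);
  translate([21, 0, 338]) cube([557, 342, 27]);
  translate([21, 0, 676]) cube([557, 342, 27]);
  translate([21, 0, 1014]) cube([557, 342, 27]);
  translate([21, 0, 1352]) cube([557, 342, 27]);
  translate([21, 0, 1690]) cube([557, 342, 27]);
}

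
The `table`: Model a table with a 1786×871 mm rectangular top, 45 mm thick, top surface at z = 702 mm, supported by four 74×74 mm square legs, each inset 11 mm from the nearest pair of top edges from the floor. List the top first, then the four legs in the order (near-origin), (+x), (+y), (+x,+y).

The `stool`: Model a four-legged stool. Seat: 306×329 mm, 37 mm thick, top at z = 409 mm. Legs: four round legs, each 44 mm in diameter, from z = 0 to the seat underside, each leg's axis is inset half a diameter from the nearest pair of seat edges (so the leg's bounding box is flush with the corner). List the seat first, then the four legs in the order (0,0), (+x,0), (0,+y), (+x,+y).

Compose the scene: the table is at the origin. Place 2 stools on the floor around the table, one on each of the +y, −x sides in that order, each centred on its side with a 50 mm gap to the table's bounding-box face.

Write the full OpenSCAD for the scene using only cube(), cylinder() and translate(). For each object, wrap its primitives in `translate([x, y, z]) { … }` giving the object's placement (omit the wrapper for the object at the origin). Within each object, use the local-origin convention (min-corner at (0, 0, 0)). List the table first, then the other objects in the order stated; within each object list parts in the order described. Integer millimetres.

translate([0, 0, 657]) cube([1786, 871, 45]);
translate([11, 11, 0]) cube([74, 74, 657]);
translate([1701, 11, 0]) cube([74, 74, 657]);
translate([11, 786, 0]) cube([74, 74, 657]);
translate([1701, 786, 0]) cube([74, 74, 657]);
translate([740, 921, 0]) {
  translate([0, 0, 372]) cube([306, 329, 37]);
  translate([22, 22, 0]) cylinder(h = 372, r = 22);
  translate([284, 22, 0]) cylinder(h = 372, r = 22);
  translate([22, 307, 0]) cylinder(h = 372, r = 22);
  translate([284, 307, 0]) cylinder(h = 372, r = 22);
}
translate([-356, 271, 0]) {
  translate([0, 0, 372]) cube([306, 329, 37]);
  translate([22, 22, 0]) cylinder(h = 372, r = 22);
  translate([284, 22, 0]) cylinder(h = 372, r = 22);
  translate([22, 307, 0]) cylinder(h = 372, r = 22);
  translate([284, 307, 0]) cylinder(h = 372, r = 22);
}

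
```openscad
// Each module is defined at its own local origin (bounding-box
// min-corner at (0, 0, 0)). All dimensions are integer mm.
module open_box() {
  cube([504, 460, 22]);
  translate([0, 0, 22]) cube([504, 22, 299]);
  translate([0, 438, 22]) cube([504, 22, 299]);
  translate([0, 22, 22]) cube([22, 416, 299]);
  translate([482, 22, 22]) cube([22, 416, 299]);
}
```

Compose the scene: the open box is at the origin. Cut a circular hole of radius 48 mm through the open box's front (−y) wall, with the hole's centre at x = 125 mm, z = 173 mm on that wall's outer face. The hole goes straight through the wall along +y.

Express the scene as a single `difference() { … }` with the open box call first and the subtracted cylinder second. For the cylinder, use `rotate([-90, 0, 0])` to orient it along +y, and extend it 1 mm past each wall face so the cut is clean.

difference() {
  open_box();
  translate([125, -1, 173]) rotate([-90, 0, 0]) cylinder(h = 24, r = 48);
}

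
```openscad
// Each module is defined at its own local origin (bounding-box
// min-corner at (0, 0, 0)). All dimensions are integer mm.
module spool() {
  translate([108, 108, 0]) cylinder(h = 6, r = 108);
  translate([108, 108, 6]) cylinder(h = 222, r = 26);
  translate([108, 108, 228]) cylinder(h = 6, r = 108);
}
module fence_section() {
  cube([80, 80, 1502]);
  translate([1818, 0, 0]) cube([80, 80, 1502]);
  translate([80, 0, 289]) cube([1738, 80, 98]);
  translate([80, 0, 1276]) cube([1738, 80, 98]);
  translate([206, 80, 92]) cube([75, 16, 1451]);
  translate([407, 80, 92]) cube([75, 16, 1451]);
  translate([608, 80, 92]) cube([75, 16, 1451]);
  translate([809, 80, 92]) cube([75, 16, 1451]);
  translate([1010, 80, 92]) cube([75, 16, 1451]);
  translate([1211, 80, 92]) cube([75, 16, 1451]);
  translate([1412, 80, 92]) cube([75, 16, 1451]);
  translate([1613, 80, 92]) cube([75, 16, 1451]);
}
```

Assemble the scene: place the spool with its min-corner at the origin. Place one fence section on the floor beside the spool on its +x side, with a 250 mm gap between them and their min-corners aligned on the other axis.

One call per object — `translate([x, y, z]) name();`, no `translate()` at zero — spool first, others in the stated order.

spool();
translate([466, 0, 0]) fence_section();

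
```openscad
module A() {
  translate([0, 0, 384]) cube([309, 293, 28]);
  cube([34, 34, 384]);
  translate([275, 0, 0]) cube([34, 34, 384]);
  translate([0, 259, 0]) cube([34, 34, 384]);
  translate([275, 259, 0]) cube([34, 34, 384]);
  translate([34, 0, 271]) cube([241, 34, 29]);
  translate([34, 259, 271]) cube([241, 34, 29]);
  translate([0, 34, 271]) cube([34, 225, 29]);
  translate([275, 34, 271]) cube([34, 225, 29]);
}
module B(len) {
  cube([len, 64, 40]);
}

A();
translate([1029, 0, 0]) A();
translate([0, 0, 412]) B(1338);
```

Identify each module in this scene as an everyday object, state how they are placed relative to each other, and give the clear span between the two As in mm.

Second stool starts at x = 1029; first ends at x = 309; clear span = 1029 − 309 = 720 mm.

A is a stool. B is a beam. A beam spans the tops of two stools. The clear span between the two stools is 720 mm.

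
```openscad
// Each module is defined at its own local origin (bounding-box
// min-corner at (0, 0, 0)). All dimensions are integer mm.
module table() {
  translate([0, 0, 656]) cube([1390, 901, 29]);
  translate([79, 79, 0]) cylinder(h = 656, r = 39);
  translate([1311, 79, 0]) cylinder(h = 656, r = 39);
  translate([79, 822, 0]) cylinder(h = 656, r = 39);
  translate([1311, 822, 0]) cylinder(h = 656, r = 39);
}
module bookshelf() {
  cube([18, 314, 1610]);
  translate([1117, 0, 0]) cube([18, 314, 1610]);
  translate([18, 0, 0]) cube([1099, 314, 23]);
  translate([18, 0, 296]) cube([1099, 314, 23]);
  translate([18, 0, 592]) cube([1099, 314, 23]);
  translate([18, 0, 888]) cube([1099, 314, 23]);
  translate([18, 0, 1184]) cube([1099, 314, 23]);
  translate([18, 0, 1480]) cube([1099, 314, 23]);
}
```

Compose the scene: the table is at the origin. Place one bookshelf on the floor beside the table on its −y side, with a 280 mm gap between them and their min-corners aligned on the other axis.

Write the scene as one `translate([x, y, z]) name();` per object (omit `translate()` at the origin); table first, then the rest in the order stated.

table();
translate([0, -594, 0]) bookshelf();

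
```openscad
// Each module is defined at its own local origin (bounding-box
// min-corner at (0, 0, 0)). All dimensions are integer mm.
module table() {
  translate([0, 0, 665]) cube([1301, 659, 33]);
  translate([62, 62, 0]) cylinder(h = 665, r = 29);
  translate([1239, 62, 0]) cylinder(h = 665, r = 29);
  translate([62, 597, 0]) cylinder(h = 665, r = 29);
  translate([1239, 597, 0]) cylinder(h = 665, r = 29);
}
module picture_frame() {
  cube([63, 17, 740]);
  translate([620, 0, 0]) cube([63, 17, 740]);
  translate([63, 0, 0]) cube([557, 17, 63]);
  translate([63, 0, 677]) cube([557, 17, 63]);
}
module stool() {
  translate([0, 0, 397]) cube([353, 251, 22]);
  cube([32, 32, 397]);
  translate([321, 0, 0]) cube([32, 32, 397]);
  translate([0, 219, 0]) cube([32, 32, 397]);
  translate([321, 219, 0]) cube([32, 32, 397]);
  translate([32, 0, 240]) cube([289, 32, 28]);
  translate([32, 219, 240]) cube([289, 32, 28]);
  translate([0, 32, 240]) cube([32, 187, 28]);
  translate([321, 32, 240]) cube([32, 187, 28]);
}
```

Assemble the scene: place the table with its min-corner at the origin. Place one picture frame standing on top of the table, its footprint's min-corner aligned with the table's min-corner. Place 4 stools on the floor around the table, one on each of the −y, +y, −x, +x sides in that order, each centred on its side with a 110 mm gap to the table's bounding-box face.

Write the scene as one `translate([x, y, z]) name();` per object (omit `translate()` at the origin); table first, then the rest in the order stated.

table();
translate([0, 0, 698]) picture_frame();
translate([474, -361, 0]) stool();
translate([474, 769, 0]) stool();
translate([-463, 204, 0]) stool();
translate([1411, 204, 0]) stool();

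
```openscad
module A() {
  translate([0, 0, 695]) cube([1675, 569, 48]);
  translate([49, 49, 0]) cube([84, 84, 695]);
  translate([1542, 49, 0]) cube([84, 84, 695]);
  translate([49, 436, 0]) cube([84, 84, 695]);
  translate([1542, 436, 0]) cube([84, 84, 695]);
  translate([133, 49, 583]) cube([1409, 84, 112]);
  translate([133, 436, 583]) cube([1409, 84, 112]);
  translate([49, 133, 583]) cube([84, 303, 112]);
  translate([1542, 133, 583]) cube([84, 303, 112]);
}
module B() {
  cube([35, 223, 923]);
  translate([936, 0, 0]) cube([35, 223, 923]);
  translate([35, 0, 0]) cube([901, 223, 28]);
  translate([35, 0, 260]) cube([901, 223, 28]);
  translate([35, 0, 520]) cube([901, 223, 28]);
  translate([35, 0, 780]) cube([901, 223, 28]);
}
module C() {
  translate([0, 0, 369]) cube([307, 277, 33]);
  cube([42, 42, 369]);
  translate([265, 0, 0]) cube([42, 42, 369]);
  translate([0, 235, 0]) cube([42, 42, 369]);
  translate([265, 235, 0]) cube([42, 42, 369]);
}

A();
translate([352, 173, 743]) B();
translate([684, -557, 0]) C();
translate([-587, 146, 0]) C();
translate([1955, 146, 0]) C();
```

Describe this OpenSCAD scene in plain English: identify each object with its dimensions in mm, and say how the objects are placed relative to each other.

A is a table: top 1675 mm (x) × 569 mm (y), 48 mm thick, upper face at z = 743 mm, on four 84×84 mm square legs, each inset 49 mm from the nearest pair of top edges, running from z = 0 to the bottom of the top. Four apron rails, 84 mm thick and 112 mm tall, run between adjacent legs with their top edges flush with the underside of the top and their outer faces flush with the legs' outer faces.

B is an open bookshelf. Two side panels, each 35 mm thick, 223 mm deep and 923 mm tall, stand 971 mm apart (outside-to-outside). Between them sit 4 shelves, each 28 mm thick and 223 mm deep, spanning the full gap between the sides. The bottom shelf rests on the floor (its underside at z = 0) and the clear gap between one shelf's top and the next shelf's underside is 232 mm.

C is a simple wooden stool: a rectangular seat 307 mm (x) by 277 mm (y), 33 mm thick, top face at z = 402 mm, on four square legs, each 42×42 mm in cross-section. The legs rest on z = 0, each flush with a corner of the seat.

The bookshelf is on top of the table, centred. Three stools sit around the table at the −y, −x, +x sides.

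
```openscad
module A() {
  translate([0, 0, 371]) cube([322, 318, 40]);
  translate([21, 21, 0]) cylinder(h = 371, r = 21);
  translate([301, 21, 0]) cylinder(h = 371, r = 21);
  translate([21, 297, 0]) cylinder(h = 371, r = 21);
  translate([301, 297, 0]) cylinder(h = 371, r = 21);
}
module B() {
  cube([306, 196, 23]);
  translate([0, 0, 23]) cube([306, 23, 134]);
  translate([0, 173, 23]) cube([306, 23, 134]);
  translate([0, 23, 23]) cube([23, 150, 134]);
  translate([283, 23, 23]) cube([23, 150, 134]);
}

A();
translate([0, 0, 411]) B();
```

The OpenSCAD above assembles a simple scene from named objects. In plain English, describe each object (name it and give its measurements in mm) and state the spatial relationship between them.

A is a simple wooden stool: a rectangular seat 322 mm (x) by 318 mm (y), 40 mm thick, top face at z = 411 mm, on four round legs, each 42 mm in diameter. The legs rest on z = 0, each leg's axis is inset half a diameter from the nearest pair of seat edges (so the leg's bounding box is flush with the corner).

B is an open storage box with external size 306×196×157 mm and wall thickness 23 mm (the base is also 23 mm thick). The base covers the whole footprint; the four walls stand on the base, with the y-facing walls full-width and the x-facing walls fitting between their inner faces.

The open box is on top of the stool.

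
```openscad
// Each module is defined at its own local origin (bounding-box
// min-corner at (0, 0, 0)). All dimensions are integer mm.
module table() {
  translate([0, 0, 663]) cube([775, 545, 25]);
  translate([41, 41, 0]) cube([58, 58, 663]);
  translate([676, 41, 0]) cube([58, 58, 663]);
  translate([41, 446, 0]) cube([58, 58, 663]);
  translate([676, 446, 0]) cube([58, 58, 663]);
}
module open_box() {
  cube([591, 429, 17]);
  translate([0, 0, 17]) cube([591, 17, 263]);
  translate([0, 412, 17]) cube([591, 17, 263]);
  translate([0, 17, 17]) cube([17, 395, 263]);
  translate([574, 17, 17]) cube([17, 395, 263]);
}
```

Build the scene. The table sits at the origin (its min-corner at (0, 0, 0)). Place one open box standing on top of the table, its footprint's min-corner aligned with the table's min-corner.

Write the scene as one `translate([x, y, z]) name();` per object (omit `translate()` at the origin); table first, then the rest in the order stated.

table();
translate([0, 0, 688]) open_box();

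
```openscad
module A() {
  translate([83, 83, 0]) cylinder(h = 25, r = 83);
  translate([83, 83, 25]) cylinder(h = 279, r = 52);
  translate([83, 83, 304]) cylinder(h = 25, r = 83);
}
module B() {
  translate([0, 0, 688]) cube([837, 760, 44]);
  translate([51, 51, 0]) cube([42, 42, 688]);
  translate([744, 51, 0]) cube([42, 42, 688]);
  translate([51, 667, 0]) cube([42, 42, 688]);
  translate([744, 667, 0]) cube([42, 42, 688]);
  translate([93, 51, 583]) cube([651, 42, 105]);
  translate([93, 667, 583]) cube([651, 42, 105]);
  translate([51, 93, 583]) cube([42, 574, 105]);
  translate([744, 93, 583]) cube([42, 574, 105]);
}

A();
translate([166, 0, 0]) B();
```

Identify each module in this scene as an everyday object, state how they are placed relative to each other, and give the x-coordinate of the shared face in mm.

The spool's +x face and the table's −x face are both at x = 166 mm.

A is a spool. B is a table. The table is against the spool's +x side, with their −y faces flush. The x-coordinate of the shared face is 166 mm.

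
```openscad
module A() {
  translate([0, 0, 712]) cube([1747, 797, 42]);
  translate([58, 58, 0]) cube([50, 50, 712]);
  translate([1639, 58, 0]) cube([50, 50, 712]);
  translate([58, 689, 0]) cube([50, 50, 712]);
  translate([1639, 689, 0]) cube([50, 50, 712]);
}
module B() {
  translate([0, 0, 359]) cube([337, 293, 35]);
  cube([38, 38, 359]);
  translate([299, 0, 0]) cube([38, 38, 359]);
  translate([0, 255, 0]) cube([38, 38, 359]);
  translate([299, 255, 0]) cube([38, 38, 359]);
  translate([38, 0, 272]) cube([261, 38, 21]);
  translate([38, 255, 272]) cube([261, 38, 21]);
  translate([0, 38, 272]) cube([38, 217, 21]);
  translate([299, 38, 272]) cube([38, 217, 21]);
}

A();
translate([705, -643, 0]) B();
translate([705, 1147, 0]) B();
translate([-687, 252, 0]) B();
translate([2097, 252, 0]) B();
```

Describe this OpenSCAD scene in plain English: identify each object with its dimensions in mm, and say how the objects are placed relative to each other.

A is a table: top 1747 mm (x) × 797 mm (y), 42 mm thick, upper face at z = 754 mm, on four 50×50 mm square legs, each inset 58 mm from the nearest pair of top edges, running from z = 0 to the bottom of the top.

B is a four-legged stool. The seat is a 337×293×35 mm slab whose top surface is at z = 394 mm; four square legs, each 38×38 mm in cross-section, run from the floor (z = 0) to the underside of the seat, each flush with a corner of the seat. Four stretchers, 38 mm wide and 21 mm tall, connect adjacent legs with their undersides at z = 272 mm, each running between the inner faces of the legs it joins and aligned with the legs' outer faces on the other axis.

Four stools sit around the table at the −y, +y, −x, +x sides.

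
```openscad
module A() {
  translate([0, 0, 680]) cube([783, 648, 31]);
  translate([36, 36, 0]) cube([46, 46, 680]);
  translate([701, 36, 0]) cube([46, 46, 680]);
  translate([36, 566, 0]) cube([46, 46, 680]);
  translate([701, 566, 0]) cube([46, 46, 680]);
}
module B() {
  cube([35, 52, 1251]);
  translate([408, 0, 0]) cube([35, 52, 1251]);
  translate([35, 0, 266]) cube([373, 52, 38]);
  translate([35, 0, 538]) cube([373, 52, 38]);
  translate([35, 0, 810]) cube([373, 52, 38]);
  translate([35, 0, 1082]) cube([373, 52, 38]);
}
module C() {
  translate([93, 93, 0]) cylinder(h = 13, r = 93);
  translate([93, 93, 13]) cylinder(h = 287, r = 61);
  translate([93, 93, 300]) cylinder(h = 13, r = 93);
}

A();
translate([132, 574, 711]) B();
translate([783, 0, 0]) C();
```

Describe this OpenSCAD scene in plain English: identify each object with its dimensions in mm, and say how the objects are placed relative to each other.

A is a table with a 783×648 mm rectangular top, 31 mm thick, top surface at z = 711 mm, supported by four 46×46 mm square legs, each inset 36 mm from the nearest pair of top edges, running from the floor.

B is a straight ladder. Two 35×52 mm vertical rails, 1251 mm tall, stand 443 mm apart (outside-to-outside) with their front faces coplanar on the −y side. 4 rungs, each 52 mm deep and 38 mm tall, span between the inner faces of the rails, front faces flush with the rails. The lowest rung's underside is at z = 266 mm and rungs are spaced 272 mm apart (underside to underside).

C is a spool: two coaxial disc flanges of radius 93 mm and thickness 13 mm, joined by a core cylinder of radius 61 mm and height 287 mm. The lower flange rests on z = 0 and the three cylinders share a vertical axis.

The ladder is on top of the table. The spool is against the table's +x side, with their −y faces flush.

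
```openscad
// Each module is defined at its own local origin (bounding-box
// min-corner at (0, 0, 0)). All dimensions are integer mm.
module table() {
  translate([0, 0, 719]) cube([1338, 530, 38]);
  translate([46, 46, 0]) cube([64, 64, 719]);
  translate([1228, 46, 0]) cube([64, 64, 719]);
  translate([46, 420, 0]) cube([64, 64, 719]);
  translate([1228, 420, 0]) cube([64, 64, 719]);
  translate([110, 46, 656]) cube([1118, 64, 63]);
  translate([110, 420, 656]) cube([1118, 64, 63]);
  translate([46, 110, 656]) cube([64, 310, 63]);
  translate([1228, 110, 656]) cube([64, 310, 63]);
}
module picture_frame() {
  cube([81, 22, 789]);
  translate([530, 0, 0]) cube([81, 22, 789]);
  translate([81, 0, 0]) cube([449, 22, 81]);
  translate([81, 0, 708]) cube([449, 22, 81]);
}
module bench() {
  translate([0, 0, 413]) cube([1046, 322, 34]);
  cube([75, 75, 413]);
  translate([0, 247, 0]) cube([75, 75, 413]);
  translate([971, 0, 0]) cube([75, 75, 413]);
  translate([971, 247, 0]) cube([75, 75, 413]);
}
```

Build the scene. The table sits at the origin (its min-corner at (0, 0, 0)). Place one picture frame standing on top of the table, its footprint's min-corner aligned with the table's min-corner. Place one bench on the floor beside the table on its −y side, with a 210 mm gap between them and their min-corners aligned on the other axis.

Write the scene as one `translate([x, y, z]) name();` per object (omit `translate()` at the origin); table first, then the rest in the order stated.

table();
translate([0, 0, 757]) picture_frame();
translate([0, -532, 0]) bench();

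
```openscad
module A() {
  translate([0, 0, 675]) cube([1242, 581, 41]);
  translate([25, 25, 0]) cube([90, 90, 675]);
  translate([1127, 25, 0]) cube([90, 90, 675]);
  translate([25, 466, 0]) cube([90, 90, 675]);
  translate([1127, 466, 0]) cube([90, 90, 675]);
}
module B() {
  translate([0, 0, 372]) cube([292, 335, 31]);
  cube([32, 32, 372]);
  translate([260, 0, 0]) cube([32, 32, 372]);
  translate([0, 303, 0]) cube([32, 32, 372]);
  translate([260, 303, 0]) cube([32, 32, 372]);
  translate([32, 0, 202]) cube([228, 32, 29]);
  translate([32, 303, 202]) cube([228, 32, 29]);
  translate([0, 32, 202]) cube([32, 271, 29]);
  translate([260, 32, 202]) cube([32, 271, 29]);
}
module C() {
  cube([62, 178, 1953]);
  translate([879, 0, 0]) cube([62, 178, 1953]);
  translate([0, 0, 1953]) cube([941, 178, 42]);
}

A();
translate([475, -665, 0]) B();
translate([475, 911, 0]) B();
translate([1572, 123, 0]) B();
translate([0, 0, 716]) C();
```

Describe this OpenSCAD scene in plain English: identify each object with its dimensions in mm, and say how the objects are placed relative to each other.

A is a rectangular dining table. The top is 1242×581×41 mm with its upper surface at z = 716 mm. It stands on four 90×90 mm square legs, each inset 25 mm from the nearest pair of top edges, running from the floor to the underside of the top.

B is a four-legged stool. The seat is 292×335 mm, 31 mm thick, top at z = 403 mm. It stands on four square legs, each 32×32 mm in cross-section, from z = 0 to the seat underside, each flush with a corner of the seat. Four stretchers, 32 mm wide and 29 mm tall, connect adjacent legs with their undersides at z = 202 mm, each running between the inner faces of the legs it joins and aligned with the legs' outer faces on the other axis.

C is a rectangular door frame: two vertical jambs of 62×178 mm section, 1953 mm tall, with a clear opening 817 mm wide between their inner faces. A header 42 mm tall and 178 mm deep lies on top of the jambs and spans the full outside width.

Three stools sit around the table at the −y, +y, +x sides. The door frame is on top of the table.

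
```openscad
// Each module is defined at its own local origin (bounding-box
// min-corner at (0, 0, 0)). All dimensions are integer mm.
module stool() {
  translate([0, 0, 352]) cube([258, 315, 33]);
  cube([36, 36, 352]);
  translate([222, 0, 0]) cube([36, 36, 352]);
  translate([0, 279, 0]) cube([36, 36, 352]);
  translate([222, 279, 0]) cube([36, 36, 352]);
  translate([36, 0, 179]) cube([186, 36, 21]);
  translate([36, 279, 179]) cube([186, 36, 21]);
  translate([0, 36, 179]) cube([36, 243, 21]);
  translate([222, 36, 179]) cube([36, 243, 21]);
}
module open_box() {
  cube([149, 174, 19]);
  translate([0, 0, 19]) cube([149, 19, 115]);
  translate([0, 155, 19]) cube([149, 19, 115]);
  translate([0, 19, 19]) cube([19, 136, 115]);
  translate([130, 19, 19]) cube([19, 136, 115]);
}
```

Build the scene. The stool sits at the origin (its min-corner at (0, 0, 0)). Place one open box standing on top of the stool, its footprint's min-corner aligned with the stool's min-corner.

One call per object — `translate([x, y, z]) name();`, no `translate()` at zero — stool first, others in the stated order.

stool();
translate([0, 0, 385]) open_box();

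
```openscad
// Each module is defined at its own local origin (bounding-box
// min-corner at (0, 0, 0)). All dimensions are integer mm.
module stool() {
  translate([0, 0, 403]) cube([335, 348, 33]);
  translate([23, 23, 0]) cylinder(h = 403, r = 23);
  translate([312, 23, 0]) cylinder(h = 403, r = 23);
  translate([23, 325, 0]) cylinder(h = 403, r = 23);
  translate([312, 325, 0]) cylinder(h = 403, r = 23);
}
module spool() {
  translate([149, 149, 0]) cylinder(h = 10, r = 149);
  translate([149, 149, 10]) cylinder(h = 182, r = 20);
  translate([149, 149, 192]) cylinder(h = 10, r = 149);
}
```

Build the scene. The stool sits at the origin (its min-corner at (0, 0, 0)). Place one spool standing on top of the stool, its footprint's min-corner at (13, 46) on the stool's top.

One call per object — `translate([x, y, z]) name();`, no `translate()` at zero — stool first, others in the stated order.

stool();
translate([13, 46, 436]) spool();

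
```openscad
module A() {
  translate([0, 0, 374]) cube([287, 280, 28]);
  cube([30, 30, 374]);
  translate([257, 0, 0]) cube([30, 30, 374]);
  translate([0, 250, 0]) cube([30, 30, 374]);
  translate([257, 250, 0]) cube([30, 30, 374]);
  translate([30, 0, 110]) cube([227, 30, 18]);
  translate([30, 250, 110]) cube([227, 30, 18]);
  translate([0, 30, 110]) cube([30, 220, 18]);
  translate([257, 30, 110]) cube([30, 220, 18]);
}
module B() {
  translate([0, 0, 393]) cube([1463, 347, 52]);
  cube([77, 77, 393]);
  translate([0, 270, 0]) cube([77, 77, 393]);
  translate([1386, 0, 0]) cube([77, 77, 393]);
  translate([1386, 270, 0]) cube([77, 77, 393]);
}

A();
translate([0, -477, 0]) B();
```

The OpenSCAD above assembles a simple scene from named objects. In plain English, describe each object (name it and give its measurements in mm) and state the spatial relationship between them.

A is a four-legged stool. The seat is 287×280 mm, 28 mm thick, top at z = 402 mm. It stands on four square legs, each 30×30 mm in cross-section, from z = 0 to the seat underside, each flush with a corner of the seat. Four stretchers, 30 mm wide and 18 mm tall, connect adjacent legs with their undersides at z = 110 mm, each running between the inner faces of the legs it joins and aligned with the legs' outer faces on the other axis.

B is a bench: a 1463×347 mm seat slab, 52 mm thick, top at z = 445 mm, on four 77×77 mm square legs flush with the seat corners and standing on z = 0.

The bench is on the floor beside the stool on its −y side.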